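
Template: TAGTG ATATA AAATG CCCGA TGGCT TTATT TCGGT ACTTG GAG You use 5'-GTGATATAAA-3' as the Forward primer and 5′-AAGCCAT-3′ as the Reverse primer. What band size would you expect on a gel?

The forward primer matches the template at positions 3–12.
Taking the reverse complement of AAGCCAT gives ATGGCTT, found at positions 20–26 on the template; the primer anneals here to the top strand with its 3' end pointing upstream.
The product runs from position 3 to position 26, so its length is 26 − 3 + 1 = 24 bp.

24 bp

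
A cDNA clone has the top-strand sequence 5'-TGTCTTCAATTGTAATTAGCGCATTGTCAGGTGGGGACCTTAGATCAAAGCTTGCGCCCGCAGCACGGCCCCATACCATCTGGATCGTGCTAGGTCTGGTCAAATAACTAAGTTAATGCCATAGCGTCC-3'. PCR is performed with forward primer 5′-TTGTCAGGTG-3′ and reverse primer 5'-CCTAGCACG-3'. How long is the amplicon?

71 bp

Forward primer TTGTCAGGTG is found on the top strand at positions 24–33.
The reverse primer's reverse complement is CGTGCTAGG, which matches the template at positions 86–94.
Product length = (reverse-primer end) − (forward-primer start) + 1 = 94 − 24 + 1 = 71 bp.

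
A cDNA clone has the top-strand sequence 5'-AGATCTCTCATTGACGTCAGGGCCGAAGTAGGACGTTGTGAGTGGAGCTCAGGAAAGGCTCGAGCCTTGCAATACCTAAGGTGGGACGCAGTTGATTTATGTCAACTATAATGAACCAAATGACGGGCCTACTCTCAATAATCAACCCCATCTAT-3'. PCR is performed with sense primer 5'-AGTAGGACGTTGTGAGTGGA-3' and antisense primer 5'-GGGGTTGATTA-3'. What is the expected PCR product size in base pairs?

123 bp

Forward primer AGTAGGACGTTGTGAGTGGA is found on the top strand at positions 27–46.
The reverse primer's reverse complement is TAATCAACCCC, which matches the template at positions 139–149.
The product runs from position 27 to position 149, so its length is 149 − 27 + 1 = 123 bp.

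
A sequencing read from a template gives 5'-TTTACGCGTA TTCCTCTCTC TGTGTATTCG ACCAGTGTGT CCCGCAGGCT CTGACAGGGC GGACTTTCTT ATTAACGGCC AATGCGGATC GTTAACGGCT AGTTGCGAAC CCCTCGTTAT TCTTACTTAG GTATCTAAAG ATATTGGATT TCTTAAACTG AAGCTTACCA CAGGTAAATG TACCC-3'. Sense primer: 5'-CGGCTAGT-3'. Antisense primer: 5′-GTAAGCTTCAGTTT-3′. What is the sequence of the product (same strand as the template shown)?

Forward primer CGGCTAGT is found on the top strand at positions 96–103.
The reverse primer's reverse complement is AAACTGAAGCTTAC, which matches the template at positions 155–168.
The product is the template from position 96 through 168 (73 bp).

5'-CGGCTAGTTGCGAACCCCTCGTTATTCTTACTTAGGTATCTAAAGATATTGGATTTCTTAAACTGAAGCTTAC-3'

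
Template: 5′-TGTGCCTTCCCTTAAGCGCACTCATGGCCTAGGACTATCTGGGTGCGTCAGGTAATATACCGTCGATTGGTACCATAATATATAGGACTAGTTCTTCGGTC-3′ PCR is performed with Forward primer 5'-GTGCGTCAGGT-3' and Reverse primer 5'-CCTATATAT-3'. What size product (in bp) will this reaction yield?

44 bp

The forward primer matches the template at positions 43–53.
Reverse complement of the reverse primer: ATATATAGG. This occurs on the top strand at positions 78–86.
Product length = (reverse-primer end) − (forward-primer start) + 1 = 86 − 43 + 1 = 44 bp.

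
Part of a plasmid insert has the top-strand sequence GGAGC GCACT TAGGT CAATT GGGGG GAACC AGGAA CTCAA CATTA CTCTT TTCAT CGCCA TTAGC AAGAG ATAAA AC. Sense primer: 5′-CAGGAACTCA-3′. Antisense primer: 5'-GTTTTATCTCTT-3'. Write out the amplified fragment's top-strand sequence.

5'-CAGGAACTCAACATTACTCTTTTCATCGCCATTAGCAAGAGATAAAAC-3'

The forward primer matches the template at positions 30–39.
Reverse complement of the reverse primer: AAGAGATAAAAC. This occurs on the top strand at positions 66–77.
The product is the template from position 30 through 77 (48 bp).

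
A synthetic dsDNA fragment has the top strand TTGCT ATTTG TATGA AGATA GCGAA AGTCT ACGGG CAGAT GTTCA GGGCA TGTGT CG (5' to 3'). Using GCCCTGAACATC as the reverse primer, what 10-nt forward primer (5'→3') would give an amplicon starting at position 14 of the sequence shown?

The reverse primer's reverse complement GATGTTCAGGGC matches the template at positions 38–49; the product starts at position 14.
The forward primer is identical to the top strand over positions 14–23: GAAGATAGCG.

5'-GAAGATAGCG-3'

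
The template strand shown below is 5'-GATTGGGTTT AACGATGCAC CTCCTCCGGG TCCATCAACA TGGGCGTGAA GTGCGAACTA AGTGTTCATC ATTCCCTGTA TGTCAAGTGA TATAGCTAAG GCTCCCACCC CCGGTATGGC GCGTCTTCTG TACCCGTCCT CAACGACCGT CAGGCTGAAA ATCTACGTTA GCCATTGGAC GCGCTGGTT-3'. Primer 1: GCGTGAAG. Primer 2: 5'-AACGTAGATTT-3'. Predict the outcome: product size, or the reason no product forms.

Primer 1 (GCGTGAAG) matches the top strand at positions 44–51; it acts as a forward primer.
Primer 2's reverse complement is AAATCTACGTT, matching the top strand at positions 159–169; it acts as a reverse primer.
The 3' ends face each other across positions 44–169, giving a 126 bp product.

Yes — a 126 bp product.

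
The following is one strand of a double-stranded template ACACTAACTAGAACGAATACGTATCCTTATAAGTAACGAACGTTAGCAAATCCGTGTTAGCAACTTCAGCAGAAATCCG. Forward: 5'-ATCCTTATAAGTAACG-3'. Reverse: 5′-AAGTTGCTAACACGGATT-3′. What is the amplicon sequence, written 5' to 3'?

The forward primer matches the template at positions 23–38.
Reverse complement of the reverse primer: AATCCGTGTTAGCAACTT. This occurs on the top strand at positions 49–66.
The product is the template from position 23 through 66 (44 bp).

5'-ATCCTTATAAGTAACGAACGTTAGCAAATCCGTGTTAGCAACTT-3'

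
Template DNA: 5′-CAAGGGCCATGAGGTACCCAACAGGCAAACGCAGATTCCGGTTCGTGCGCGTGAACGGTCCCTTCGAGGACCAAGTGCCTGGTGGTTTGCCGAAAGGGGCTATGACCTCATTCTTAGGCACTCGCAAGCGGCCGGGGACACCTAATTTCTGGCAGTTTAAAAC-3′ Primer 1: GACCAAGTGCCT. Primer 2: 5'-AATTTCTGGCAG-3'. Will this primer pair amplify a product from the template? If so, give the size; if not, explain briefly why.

Primer 1 (GACCAAGTGCCT) matches the top strand at positions 69–80 (3' end points downstream).
Primer 2 (AATTTCTGGCAG) also matches the top strand directly, at positions 144–155 — its reverse complement CTGCCAGAAATT is not present.
Both primers anneal to the bottom strand with 3' ends pointing the same way, so neither can prime synthesis back toward the other.

No product — both primers anneal to the same strand and extend in the same direction.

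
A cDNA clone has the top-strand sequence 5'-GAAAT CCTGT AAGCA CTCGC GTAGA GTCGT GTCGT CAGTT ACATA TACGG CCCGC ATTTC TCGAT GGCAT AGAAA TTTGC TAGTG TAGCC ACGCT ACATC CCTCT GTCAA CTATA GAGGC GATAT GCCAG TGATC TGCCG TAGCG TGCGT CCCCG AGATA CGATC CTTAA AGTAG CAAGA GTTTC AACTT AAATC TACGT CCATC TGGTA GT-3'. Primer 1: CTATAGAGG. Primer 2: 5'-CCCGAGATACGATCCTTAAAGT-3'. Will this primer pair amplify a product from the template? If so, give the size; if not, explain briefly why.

Primer 1 (CTATAGAGG) matches the top strand at positions 111–119 (3' end points downstream).
Primer 2 (CCCGAGATACGATCCTTAAAGT) also matches the top strand directly, at positions 152–173 — its reverse complement ACTTTAAGGATCGTATCTCGGG is not present.
Both primers anneal to the bottom strand with 3' ends pointing the same way, so neither can prime synthesis back toward the other.

No product — both primers anneal to the same strand and extend in the same direction.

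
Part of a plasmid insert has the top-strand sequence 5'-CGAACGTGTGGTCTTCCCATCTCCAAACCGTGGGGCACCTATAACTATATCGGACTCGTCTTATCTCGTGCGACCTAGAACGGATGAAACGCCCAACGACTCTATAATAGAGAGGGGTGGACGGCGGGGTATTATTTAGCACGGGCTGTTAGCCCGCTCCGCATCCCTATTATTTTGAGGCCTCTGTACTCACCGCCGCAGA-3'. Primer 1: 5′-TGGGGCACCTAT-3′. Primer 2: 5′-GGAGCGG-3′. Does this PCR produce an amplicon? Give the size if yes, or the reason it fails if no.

Yes — a 130 bp product.

Primer 1 (TGGGGCACCTAT) matches the top strand at positions 31–42; it acts as a forward primer.
Primer 2's reverse complement is CCGCTCC, matching the top strand at positions 154–160; it acts as a reverse primer.
The 3' ends face each other across positions 31–160, giving a 130 bp product.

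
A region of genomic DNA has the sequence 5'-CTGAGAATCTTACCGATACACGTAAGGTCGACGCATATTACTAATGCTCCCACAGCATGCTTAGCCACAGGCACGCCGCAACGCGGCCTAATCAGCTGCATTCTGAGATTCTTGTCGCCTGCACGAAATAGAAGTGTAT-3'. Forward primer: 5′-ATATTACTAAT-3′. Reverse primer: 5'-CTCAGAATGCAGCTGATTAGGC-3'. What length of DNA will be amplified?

Forward primer ATATTACTAAT is found on the top strand at positions 35–45.
Taking the reverse complement of CTCAGAATGCAGCTGATTAGGC gives GCCTAATCAGCTGCATTCTGAG, found at positions 86–107 on the template; the primer anneals here to the top strand with its 3' end pointing upstream.
Amplicon spans positions 35–107: 73 bp.

73 bp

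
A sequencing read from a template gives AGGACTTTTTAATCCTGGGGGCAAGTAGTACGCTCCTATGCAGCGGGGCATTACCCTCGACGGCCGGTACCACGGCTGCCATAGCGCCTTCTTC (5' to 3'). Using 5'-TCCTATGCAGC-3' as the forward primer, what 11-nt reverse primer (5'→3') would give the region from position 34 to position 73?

5'-GTGGTACCGGC-3'

The product's 3' end on the top strand is position 73.
The reverse primer anneals to the top strand over positions 63–73, i.e. to GCCGGTACCAC.
Its sequence written 5'→3' is the reverse complement: GTGGTACCGGC.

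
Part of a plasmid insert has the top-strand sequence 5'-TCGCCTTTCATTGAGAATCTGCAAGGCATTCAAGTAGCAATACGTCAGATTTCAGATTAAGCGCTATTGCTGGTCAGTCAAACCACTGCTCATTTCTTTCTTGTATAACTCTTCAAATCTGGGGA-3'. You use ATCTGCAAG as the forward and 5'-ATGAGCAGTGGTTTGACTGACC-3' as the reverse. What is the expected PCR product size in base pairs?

The forward primer matches the template at positions 17–25.
Taking the reverse complement of ATGAGCAGTGGTTTGACTGACC gives GGTCAGTCAAACCACTGCTCAT, found at positions 72–93 on the template; the primer anneals here to the top strand with its 3' end pointing upstream.
Amplicon spans positions 17–93: 77 bp.

77 bp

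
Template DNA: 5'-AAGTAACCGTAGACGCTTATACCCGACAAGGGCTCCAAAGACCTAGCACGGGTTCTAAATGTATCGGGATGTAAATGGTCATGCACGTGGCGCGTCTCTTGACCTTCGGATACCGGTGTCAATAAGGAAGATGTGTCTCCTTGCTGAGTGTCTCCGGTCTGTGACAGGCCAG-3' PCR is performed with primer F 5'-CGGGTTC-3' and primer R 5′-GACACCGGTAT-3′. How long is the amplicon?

72 bp

The forward primer matches the template at positions 49–55.
Reverse complement of the reverse primer: ATACCGGTGTC. This occurs on the top strand at positions 110–120.
The product runs from position 49 to position 120, so its length is 120 − 49 + 1 = 72 bp.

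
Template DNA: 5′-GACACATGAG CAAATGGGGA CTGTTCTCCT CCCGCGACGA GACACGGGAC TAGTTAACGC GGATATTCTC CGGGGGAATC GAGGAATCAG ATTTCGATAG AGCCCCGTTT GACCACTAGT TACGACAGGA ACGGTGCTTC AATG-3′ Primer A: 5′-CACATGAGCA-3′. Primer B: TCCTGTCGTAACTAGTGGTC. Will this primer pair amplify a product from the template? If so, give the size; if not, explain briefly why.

Primer A (CACATGAGCA) matches the top strand at positions 3–12; it acts as a forward primer.
Primer B's reverse complement is GACCACTAGTTACGACAGGA, matching the top strand at positions 111–130; it acts as a reverse primer.
The 3' ends face each other across positions 3–130, giving a 128 bp product.

Yes — a 128 bp product.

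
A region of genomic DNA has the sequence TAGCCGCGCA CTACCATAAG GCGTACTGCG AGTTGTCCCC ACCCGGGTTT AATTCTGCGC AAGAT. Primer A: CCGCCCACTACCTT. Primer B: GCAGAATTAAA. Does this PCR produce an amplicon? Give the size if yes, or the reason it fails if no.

No product — primer A has no binding site in the template.

Primer A (CCGCCCACTACCTT) does not match the top strand, and its reverse complement AAGGTAGTGGGCGG does not match either.
With no annealing site for primer A, no amplification occurs.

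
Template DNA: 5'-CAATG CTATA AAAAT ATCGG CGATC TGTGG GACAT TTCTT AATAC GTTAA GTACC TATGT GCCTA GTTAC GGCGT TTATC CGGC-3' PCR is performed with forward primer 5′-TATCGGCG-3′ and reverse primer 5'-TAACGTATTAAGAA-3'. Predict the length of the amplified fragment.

35 bp

Forward primer TATCGGCG is found on the top strand at positions 15–22.
The reverse primer's reverse complement is TTCTTAATACGTTA, which matches the template at positions 36–49.
Amplicon spans positions 15–49: 35 bp.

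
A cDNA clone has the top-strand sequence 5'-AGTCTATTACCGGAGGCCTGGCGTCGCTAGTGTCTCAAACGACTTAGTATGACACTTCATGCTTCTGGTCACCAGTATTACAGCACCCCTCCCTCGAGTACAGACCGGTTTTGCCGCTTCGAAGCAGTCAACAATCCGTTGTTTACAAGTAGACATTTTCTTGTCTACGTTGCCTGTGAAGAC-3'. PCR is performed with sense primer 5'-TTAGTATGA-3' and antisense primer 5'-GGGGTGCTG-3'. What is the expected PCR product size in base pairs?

The forward primer matches the template at positions 44–52.
Taking the reverse complement of GGGGTGCTG gives CAGCACCCC, found at positions 81–89 on the template; the primer anneals here to the top strand with its 3' end pointing upstream.
Product length = (reverse-primer end) − (forward-primer start) + 1 = 89 − 44 + 1 = 46 bp.

46 bp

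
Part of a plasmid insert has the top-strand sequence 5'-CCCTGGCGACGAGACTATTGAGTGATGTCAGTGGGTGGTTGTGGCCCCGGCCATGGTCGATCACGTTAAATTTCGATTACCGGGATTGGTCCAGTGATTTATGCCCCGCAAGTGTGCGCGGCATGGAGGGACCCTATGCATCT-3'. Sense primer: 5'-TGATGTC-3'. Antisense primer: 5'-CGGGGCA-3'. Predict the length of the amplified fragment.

The forward primer matches the template at positions 23–29.
Reverse complement of the reverse primer: TGCCCCG. This occurs on the top strand at positions 102–108.
The product runs from position 23 to position 108, so its length is 108 − 23 + 1 = 86 bp.

86 bp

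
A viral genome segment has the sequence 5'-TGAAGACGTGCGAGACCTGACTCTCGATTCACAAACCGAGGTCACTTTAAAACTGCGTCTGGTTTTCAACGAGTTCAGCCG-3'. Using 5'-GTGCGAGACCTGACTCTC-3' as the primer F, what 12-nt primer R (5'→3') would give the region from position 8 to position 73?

The product's 3' end on the top strand is position 73.
The reverse primer anneals to the top strand over positions 62–73, i.e. to GTTTTCAACGAG.
Its sequence written 5'→3' is the reverse complement: CTCGTTGAAAAC.

5'-CTCGTTGAAAAC-3'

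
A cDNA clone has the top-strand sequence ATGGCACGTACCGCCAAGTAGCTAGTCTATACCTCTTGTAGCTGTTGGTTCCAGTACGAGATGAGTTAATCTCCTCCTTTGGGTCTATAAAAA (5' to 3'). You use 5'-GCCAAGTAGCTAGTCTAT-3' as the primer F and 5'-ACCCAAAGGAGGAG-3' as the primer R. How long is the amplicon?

72 bp

The forward primer matches the template at positions 13–30.
The reverse primer's reverse complement is CTCCTCCTTTGGGT, which matches the template at positions 71–84.
Product length = (reverse-primer end) − (forward-primer start) + 1 = 84 − 13 + 1 = 72 bp.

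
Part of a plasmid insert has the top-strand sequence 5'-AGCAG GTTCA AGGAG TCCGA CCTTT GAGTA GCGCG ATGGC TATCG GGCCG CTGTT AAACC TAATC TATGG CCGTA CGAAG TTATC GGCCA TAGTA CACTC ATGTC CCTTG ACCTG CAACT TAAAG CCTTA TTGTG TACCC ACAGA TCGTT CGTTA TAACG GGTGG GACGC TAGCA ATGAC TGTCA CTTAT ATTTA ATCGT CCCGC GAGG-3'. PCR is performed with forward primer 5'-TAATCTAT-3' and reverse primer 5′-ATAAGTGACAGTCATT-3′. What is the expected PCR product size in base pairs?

The forward primer matches the template at positions 61–68.
Reverse complement of the reverse primer: AATGACTGTCACTTAT. This occurs on the top strand at positions 175–190.
Amplicon spans positions 61–190: 130 bp.

130 bp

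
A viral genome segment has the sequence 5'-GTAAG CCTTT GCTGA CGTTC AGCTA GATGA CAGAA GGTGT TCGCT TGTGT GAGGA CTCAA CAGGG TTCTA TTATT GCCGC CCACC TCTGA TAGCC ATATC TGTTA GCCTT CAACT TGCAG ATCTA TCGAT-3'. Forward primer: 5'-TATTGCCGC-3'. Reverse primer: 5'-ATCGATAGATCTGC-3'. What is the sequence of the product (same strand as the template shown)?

Forward primer TATTGCCGC is found on the top strand at positions 72–80.
The reverse primer's reverse complement is GCAGATCTATCGAT, which matches the template at positions 117–130.
The product is the template from position 72 through 130 (59 bp).

5'-TATTGCCGCCCACCTCTGATAGCCATATCTGTTAGCCTTCAACTTGCAGATCTATCGAT-3'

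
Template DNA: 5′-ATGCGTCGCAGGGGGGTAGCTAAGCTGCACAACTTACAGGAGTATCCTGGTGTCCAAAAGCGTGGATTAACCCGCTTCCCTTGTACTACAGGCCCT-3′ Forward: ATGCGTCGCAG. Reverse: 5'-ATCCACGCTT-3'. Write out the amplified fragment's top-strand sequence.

Forward primer ATGCGTCGCAG is found on the top strand at positions 1–11.
Taking the reverse complement of ATCCACGCTT gives AAGCGTGGAT, found at positions 58–67 on the template; the primer anneals here to the top strand with its 3' end pointing upstream.
The product is the template from position 1 through 67 (67 bp).

5'-ATGCGTCGCAGGGGGGTAGCTAAGCTGCACAACTTACAGGAGTATCCTGGTGTCCAAAAGCGTGGAT-3'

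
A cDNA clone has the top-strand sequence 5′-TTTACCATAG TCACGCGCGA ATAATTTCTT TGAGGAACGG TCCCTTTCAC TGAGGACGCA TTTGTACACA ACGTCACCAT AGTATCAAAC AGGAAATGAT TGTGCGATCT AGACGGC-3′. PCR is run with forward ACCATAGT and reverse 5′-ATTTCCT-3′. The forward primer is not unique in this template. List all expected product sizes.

The forward primer ACCATAGT matches the top strand at positions 4–11, 76–83.
The reverse primer's reverse complement is AGGAAAT, matching at positions 91–97.
Each forward site pairs with the reverse site to give a product ending at position 97: sizes 94, 22 bp.

94 bp, 22 bp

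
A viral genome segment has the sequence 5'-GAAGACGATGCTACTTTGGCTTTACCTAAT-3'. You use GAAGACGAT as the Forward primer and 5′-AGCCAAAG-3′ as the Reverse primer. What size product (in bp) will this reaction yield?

21 bp

The forward primer matches the template at positions 1–9.
The reverse primer's reverse complement is CTTTGGCT, which matches the template at positions 14–21.
Product length = (reverse-primer end) − (forward-primer start) + 1 = 21 − 1 + 1 = 21 bp.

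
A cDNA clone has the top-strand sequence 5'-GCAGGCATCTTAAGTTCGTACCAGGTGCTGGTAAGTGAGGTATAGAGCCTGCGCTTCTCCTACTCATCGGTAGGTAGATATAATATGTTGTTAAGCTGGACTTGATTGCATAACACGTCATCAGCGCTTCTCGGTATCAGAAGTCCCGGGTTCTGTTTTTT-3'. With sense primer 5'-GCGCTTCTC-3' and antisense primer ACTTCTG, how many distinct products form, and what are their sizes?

The forward primer GCGCTTCTC matches the top strand at positions 51–59, 124–132.
The reverse primer's reverse complement is CAGAAGT, matching at positions 138–144.
Each forward site pairs with the reverse site to give a product ending at position 144: sizes 94, 21 bp.

Two products: 94 bp, 21 bp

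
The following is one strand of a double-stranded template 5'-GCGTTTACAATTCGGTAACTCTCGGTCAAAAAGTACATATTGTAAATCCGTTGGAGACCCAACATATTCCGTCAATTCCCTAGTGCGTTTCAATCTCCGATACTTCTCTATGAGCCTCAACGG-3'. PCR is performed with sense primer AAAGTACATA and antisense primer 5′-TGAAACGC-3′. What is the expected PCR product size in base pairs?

Forward primer AAAGTACATA is found on the top strand at positions 30–39.
Taking the reverse complement of TGAAACGC gives GCGTTTCA, found at positions 85–92 on the template; the primer anneals here to the top strand with its 3' end pointing upstream.
The product runs from position 30 to position 92, so its length is 92 − 30 + 1 = 63 bp.

63 bp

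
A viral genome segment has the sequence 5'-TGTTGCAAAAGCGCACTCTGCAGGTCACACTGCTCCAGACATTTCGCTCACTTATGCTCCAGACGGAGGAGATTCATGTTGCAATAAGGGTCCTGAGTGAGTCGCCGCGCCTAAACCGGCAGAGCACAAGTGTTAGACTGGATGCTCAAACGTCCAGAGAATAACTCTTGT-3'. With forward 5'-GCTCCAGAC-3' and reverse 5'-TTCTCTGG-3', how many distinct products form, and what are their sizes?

Two products: 130 bp, 106 bp

The forward primer GCTCCAGAC matches the top strand at positions 32–40, 56–64.
The reverse primer's reverse complement is CCAGAGAA, matching at positions 154–161.
Each forward site pairs with the reverse site to give a product ending at position 161: sizes 130, 106 bp.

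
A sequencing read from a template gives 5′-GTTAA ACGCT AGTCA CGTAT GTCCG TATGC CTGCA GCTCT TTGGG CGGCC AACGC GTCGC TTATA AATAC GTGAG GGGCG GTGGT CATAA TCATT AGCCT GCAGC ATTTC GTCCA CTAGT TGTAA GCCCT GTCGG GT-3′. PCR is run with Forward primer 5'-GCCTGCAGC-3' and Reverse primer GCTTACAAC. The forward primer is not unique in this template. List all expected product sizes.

The forward primer GCCTGCAGC matches the top strand at positions 29–37, 97–105.
The reverse primer's reverse complement is GTTGTAAGC, matching at positions 119–127.
Each forward site pairs with the reverse site to give a product ending at position 127: sizes 99, 31 bp.

99 bp, 31 bp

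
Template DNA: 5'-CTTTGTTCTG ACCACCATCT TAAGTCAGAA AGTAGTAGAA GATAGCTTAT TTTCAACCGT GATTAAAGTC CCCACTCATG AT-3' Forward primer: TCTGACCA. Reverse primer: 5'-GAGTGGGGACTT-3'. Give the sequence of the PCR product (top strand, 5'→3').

The forward primer matches the template at positions 7–14.
Taking the reverse complement of GAGTGGGGACTT gives AAGTCCCCACTC, found at positions 66–77 on the template; the primer anneals here to the top strand with its 3' end pointing upstream.
The product is the template from position 7 through 77 (71 bp).

5'-TCTGACCACCATCTTAAGTCAGAAAGTAGTAGAAGATAGCTTATTTTCAACCGTGATTAAAGTCCCCACTC-3'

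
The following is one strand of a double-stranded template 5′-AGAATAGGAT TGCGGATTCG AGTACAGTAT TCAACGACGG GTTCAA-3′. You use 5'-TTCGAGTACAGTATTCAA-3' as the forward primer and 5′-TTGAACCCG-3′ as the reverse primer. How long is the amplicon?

30 bp

Scanning the template, TTCGAGTACAGTATTCAA occurs at positions 17–34; this primer anneals to the bottom strand there with its 3' end pointing downstream.
The reverse primer's reverse complement is CGGGTTCAA, which matches the template at positions 38–46.
Amplicon spans positions 17–46: 30 bp.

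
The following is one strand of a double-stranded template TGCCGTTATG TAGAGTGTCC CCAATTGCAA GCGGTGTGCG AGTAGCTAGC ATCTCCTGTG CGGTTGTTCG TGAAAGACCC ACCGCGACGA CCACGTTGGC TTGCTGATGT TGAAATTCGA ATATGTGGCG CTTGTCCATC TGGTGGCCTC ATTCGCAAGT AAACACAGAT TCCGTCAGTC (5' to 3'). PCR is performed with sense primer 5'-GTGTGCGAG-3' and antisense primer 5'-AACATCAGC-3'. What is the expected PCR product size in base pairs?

78 bp

The forward primer matches the template at positions 34–42.
Taking the reverse complement of AACATCAGC gives GCTGATGTT, found at positions 103–111 on the template; the primer anneals here to the top strand with its 3' end pointing upstream.
Amplicon spans positions 34–111: 78 bp.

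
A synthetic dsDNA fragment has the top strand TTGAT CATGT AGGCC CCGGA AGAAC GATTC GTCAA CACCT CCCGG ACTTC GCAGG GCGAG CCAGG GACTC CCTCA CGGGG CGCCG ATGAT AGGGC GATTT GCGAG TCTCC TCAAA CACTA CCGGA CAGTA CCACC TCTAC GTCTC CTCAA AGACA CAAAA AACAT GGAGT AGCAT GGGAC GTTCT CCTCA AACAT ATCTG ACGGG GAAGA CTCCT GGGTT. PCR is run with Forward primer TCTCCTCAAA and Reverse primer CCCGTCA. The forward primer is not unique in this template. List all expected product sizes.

100 bp, 64 bp, 23 bp

The forward primer TCTCCTCAAA matches the top strand at positions 106–115, 142–151, 183–192.
The reverse primer's reverse complement is TGACGGG, matching at positions 199–205.
Each forward site pairs with the reverse site to give a product ending at position 205: sizes 100, 64, 23 bp.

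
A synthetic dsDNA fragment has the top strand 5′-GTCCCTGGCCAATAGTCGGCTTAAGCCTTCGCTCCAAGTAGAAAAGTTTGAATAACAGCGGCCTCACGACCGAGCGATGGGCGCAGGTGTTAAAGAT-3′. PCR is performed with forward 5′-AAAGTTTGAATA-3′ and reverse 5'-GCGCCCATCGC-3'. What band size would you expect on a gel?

Forward primer AAAGTTTGAATA is found on the top strand at positions 43–54.
Reverse complement of the reverse primer: GCGATGGGCGC. This occurs on the top strand at positions 74–84.
Amplicon spans positions 43–84: 42 bp.

42 bp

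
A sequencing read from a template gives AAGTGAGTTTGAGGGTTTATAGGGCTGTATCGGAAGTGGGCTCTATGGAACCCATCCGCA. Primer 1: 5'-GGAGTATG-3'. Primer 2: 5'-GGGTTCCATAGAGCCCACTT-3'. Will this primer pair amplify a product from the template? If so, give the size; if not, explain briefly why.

No product — primer 1 has no binding site in the template.

Primer 1 (GGAGTATG) does not match the top strand, and its reverse complement CATACTCC does not match either.
With no annealing site for primer 1, no amplification occurs.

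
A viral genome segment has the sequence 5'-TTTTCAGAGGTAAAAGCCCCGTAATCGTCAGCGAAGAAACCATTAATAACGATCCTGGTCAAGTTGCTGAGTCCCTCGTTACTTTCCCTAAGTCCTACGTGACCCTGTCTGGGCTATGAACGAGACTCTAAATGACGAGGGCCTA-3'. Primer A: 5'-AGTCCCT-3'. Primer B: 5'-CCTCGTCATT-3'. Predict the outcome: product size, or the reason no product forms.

Yes — a 71 bp product.

Primer A (AGTCCCT) matches the top strand at positions 70–76; it acts as a forward primer.
Primer B's reverse complement is AATGACGAGG, matching the top strand at positions 131–140; it acts as a reverse primer.
The 3' ends face each other across positions 70–140, giving a 71 bp product.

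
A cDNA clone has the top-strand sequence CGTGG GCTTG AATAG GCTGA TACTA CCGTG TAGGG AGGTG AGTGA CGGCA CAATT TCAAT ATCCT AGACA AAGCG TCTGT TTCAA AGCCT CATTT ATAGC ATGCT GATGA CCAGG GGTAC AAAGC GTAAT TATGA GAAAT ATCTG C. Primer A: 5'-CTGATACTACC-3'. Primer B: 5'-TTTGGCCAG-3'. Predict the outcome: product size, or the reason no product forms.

No product — primer B has no binding site in the template.

Primer B (TTTGGCCAG) does not match the top strand, and its reverse complement CTGGCCAAA does not match either.
With no annealing site for primer B, no amplification occurs.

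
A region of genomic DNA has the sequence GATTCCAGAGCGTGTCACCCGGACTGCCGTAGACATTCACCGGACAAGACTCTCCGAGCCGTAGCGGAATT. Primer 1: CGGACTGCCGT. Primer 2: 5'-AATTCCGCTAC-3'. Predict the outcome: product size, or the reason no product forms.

Primer 1 (CGGACTGCCGT) matches the top strand at positions 20–30; it acts as a forward primer.
Primer 2's reverse complement is GTAGCGGAATT, matching the top strand at positions 61–71; it acts as a reverse primer.
The 3' ends face each other across positions 20–71, giving a 52 bp product.

Yes — a 52 bp product.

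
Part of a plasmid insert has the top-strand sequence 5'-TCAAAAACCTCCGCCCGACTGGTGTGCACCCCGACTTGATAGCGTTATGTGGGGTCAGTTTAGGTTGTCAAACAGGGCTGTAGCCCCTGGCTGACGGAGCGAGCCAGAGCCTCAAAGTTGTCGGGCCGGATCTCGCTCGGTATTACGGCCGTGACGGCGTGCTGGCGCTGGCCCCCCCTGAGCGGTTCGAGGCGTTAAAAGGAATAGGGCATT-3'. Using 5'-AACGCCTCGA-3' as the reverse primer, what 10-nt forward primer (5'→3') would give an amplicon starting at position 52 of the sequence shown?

5'-GGGTCAGTTT-3'

The reverse primer's reverse complement TCGAGGCGTT matches the template at positions 187–196; the product starts at position 52.
The forward primer is identical to the top strand over positions 52–61: GGGTCAGTTT.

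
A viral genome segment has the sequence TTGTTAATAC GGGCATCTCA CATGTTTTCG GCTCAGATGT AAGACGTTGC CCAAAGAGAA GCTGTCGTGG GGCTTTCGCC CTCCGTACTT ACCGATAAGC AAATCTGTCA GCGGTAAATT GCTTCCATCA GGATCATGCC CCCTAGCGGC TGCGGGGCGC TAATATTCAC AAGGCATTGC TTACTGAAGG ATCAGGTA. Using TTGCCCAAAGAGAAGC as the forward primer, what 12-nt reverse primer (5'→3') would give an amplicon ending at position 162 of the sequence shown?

5'-TAGCGCCCCGCA-3'

The forward primer binds at positions 47–62; the product's 3' end on the top strand is position 162.
The reverse primer anneals to the top strand over positions 151–162, i.e. to TGCGGGGCGCTA.
Its sequence written 5'→3' is the reverse complement: TAGCGCCCCGCA.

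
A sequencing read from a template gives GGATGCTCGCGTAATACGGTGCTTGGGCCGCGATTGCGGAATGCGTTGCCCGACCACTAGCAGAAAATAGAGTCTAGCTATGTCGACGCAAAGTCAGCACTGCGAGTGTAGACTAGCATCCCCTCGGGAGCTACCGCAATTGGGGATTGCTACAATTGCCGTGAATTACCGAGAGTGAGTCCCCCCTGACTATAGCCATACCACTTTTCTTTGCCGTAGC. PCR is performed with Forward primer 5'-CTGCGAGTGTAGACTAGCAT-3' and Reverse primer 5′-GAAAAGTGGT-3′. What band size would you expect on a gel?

Forward primer CTGCGAGTGTAGACTAGCAT is found on the top strand at positions 100–119.
Taking the reverse complement of GAAAAGTGGT gives ACCACTTTTC, found at positions 200–209 on the template; the primer anneals here to the top strand with its 3' end pointing upstream.
The product runs from position 100 to position 209, so its length is 209 − 100 + 1 = 110 bp.

110 bp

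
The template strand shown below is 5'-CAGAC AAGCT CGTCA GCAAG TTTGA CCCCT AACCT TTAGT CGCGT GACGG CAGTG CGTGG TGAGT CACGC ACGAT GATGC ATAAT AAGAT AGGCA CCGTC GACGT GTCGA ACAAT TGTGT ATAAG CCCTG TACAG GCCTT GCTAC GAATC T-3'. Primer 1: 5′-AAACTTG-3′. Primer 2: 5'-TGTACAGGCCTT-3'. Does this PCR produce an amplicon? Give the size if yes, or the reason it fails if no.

Primer 1 (AAACTTG) has reverse complement CAAGTTT, which matches the top strand at positions 17–23; primer 1 anneals to the top strand there with its 3' end pointing upstream toward position 17.
Primer 2 (TGTACAGGCCTT) matches the top strand directly at positions 129–140; it anneals to the bottom strand with its 3' end pointing downstream toward position 140.
The 3' ends diverge (primer 1 extends toward position 1, primer 2 toward position 151), so the primers never converge on a shared product.

No product — the primers' 3' ends point away from each other.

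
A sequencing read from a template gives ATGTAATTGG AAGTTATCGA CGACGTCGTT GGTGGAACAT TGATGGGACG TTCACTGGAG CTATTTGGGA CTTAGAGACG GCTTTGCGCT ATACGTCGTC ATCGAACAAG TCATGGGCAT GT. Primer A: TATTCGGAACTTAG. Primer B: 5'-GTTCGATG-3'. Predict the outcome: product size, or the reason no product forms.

No product — primer A has no binding site in the template.

Primer A (TATTCGGAACTTAG) does not match the top strand, and its reverse complement CTAAGTTCCGAATA does not match either.
With no annealing site for primer A, no amplification occurs.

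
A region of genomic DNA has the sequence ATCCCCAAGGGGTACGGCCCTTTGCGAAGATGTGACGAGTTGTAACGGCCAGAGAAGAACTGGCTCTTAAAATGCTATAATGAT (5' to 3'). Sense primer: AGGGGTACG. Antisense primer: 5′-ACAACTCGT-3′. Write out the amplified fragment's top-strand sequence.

The forward primer matches the template at positions 8–16.
Reverse complement of the reverse primer: ACGAGTTGT. This occurs on the top strand at positions 35–43.
The product is the template from position 8 through 43 (36 bp).

5'-AGGGGTACGGCCCTTTGCGAAGATGTGACGAGTTGT-3'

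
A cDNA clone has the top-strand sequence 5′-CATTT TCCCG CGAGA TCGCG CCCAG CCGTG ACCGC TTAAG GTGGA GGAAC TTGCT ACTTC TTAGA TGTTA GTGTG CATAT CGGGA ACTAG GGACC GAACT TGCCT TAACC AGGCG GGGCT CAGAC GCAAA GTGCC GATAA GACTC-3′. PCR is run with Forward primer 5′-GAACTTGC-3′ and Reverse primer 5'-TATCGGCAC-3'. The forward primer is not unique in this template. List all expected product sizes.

93 bp, 44 bp

The forward primer GAACTTGC matches the top strand at positions 47–54, 96–103.
The reverse primer's reverse complement is GTGCCGATA, matching at positions 131–139.
Each forward site pairs with the reverse site to give a product ending at position 139: sizes 93, 44 bp.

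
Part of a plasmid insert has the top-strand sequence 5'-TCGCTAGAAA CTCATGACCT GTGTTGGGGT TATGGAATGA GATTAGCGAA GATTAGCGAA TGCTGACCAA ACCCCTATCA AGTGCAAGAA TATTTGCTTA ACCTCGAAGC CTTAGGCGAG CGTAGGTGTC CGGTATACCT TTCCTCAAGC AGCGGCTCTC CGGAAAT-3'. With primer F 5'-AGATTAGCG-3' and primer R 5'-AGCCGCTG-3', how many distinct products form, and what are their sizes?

Two products: 118 bp, 108 bp

The forward primer AGATTAGCG matches the top strand at positions 40–48, 50–58.
The reverse primer's reverse complement is CAGCGGCT, matching at positions 150–157.
Each forward site pairs with the reverse site to give a product ending at position 157: sizes 118, 108 bp.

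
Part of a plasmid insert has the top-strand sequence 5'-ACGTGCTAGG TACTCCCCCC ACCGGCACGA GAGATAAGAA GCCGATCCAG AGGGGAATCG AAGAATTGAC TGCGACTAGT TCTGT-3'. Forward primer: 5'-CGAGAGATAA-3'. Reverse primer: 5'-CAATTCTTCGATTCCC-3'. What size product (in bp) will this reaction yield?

41 bp

Forward primer CGAGAGATAA is found on the top strand at positions 28–37.
Reverse complement of the reverse primer: GGGAATCGAAGAATTG. This occurs on the top strand at positions 53–68.
Amplicon spans positions 28–68: 41 bp.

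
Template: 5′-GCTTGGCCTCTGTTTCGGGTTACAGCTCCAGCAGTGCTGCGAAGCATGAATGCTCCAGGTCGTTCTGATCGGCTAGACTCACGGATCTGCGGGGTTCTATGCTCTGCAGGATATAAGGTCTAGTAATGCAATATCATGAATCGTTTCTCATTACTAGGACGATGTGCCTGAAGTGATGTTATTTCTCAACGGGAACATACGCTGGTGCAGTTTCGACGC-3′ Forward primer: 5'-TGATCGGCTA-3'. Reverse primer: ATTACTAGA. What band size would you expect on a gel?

Scanning the template, TGATCGGCTA occurs at positions 66–75; this primer anneals to the bottom strand there with its 3' end pointing downstream.
Reverse complement of the reverse primer: TCTAGTAAT. This occurs on the top strand at positions 119–127.
Product length = (reverse-primer end) − (forward-primer start) + 1 = 127 − 66 + 1 = 62 bp.

62 bp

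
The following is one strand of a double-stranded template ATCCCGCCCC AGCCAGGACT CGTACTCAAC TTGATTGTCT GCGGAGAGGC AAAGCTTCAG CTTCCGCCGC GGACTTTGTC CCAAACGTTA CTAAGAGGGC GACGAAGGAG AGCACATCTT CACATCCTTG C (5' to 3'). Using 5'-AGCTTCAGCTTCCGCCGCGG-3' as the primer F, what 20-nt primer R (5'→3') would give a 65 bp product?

The forward primer binds at positions 53–72, so a 65 bp product ends at position 53 + 65 − 1 = 117.
The reverse primer anneals to the top strand over positions 98–117, i.e. to GGCGACGAAGGAGAGCACAT.
Its sequence written 5'→3' is the reverse complement: ATGTGCTCTCCTTCGTCGCC.

5'-ATGTGCTCTCCTTCGTCGCC-3'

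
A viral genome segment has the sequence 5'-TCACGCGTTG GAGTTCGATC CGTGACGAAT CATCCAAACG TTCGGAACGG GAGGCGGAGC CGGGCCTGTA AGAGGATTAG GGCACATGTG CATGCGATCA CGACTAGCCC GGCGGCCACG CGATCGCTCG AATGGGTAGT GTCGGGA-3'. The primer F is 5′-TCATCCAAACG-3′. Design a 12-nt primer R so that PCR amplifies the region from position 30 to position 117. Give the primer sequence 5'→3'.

5'-GGCCGCCGGGCT-3'

The product's 3' end on the top strand is position 117.
The reverse primer anneals to the top strand over positions 106–117, i.e. to AGCCCGGCGGCC.
Its sequence written 5'→3' is the reverse complement: GGCCGCCGGGCT.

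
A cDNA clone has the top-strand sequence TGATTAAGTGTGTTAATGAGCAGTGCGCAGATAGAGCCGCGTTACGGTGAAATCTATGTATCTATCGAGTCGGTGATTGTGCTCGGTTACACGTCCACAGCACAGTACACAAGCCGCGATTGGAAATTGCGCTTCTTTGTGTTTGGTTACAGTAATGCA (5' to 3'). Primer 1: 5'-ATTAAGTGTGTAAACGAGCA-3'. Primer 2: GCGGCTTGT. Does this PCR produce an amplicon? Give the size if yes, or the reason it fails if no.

Primer 1 (ATTAAGTGTGTAAACGAGCA) does not match the top strand, and its reverse complement TGCTCGTTTACACACTTAAT does not match either.
With no annealing site for primer 1, no amplification occurs.

No product — primer 1 has no binding site in the template.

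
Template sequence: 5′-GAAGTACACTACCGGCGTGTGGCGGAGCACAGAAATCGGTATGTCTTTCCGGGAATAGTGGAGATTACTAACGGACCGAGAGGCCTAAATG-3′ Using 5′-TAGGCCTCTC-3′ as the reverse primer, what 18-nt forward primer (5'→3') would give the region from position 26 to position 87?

The reverse primer's reverse complement GAGAGGCCTA matches the template at positions 78–87; the product starts at position 26.
The forward primer is identical to the top strand over positions 26–43: AGCACAGAAATCGGTATG.

5'-AGCACAGAAATCGGTATG-3'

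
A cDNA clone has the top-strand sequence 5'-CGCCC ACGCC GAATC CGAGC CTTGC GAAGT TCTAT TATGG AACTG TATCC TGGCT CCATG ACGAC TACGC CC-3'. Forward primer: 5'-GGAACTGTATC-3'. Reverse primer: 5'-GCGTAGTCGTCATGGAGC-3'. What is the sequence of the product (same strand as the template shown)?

5'-GGAACTGTATCCTGGCTCCATGACGACTACGC-3'

The forward primer matches the template at positions 39–49.
The reverse primer's reverse complement is GCTCCATGACGACTACGC, which matches the template at positions 53–70.
The product is the template from position 39 through 70 (32 bp).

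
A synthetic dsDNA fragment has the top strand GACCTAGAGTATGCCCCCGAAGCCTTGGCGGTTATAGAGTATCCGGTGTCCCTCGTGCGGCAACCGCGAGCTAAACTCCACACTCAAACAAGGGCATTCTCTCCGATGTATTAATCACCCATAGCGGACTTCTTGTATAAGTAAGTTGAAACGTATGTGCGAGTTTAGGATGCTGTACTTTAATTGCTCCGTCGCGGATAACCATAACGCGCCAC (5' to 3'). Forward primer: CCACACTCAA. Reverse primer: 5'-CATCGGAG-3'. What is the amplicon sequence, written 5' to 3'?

5'-CCACACTCAAACAAGGGCATTCTCTCCGATG-3'

Forward primer CCACACTCAA is found on the top strand at positions 78–87.
The reverse primer's reverse complement is CTCCGATG, which matches the template at positions 101–108.
The product is the template from position 78 through 108 (31 bp).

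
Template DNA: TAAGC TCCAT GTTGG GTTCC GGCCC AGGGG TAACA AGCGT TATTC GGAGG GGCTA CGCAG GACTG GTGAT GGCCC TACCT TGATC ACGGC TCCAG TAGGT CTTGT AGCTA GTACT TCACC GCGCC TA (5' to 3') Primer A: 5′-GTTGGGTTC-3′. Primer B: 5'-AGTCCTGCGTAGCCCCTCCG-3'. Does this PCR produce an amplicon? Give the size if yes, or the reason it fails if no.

Yes — a 54 bp product.

Primer A (GTTGGGTTC) matches the top strand at positions 11–19; it acts as a forward primer.
Primer B's reverse complement is CGGAGGGGCTACGCAGGACT, matching the top strand at positions 45–64; it acts as a reverse primer.
The 3' ends face each other across positions 11–64, giving a 54 bp product.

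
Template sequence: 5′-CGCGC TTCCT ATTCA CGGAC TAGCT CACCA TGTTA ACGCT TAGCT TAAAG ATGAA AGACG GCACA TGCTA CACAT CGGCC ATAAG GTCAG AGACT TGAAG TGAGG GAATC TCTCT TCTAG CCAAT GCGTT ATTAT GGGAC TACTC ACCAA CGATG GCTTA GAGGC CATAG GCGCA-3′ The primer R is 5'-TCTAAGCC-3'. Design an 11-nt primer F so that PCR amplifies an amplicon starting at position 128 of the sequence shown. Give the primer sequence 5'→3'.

5'-GTTATTATGGG-3'

The reverse primer's reverse complement GGCTTAGA matches the template at positions 155–162; the product starts at position 128.
The forward primer is identical to the top strand over positions 128–138: GTTATTATGGG.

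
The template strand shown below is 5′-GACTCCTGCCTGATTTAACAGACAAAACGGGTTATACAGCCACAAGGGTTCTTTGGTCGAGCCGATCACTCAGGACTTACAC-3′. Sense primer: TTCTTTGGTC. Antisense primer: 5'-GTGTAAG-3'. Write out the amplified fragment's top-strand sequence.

5'-TTCTTTGGTCGAGCCGATCACTCAGGACTTACAC-3'

Scanning the template, TTCTTTGGTC occurs at positions 49–58; this primer anneals to the bottom strand there with its 3' end pointing downstream.
The reverse primer's reverse complement is CTTACAC, which matches the template at positions 76–82.
The product is the template from position 49 through 82 (34 bp).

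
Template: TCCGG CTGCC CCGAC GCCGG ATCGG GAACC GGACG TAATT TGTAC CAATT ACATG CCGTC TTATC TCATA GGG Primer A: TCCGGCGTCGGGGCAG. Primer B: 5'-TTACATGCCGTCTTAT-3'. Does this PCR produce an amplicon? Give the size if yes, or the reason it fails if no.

No product — the primers' 3' ends point away from each other.

Primer A (TCCGGCGTCGGGGCAG) has reverse complement CTGCCCCGACGCCGGA, which matches the top strand at positions 6–21; primer A anneals to the top strand there with its 3' end pointing upstream toward position 6.
Primer B (TTACATGCCGTCTTAT) matches the top strand directly at positions 49–64; it anneals to the bottom strand with its 3' end pointing downstream toward position 64.
The 3' ends diverge (primer A extends toward position 1, primer B toward position 73), so the primers never converge on a shared product.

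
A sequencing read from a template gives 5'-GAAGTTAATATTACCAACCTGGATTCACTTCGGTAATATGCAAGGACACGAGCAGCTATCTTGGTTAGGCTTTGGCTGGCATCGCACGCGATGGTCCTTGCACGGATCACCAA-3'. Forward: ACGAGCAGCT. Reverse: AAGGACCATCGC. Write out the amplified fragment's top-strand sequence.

Scanning the template, ACGAGCAGCT occurs at positions 48–57; this primer anneals to the bottom strand there with its 3' end pointing downstream.
The reverse primer's reverse complement is GCGATGGTCCTT, which matches the template at positions 88–99.
The product is the template from position 48 through 99 (52 bp).

5'-ACGAGCAGCTATCTTGGTTAGGCTTTGGCTGGCATCGCACGCGATGGTCCTT-3'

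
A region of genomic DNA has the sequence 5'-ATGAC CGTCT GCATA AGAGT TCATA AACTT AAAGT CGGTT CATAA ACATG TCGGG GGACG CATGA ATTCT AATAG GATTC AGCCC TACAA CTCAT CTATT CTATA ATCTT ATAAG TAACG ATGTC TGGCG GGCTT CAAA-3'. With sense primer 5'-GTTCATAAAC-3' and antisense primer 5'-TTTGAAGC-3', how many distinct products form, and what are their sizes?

Two products: 121 bp, 102 bp

The forward primer GTTCATAAAC matches the top strand at positions 19–28, 38–47.
The reverse primer's reverse complement is GCTTCAAA, matching at positions 132–139.
Each forward site pairs with the reverse site to give a product ending at position 139: sizes 121, 102 bp.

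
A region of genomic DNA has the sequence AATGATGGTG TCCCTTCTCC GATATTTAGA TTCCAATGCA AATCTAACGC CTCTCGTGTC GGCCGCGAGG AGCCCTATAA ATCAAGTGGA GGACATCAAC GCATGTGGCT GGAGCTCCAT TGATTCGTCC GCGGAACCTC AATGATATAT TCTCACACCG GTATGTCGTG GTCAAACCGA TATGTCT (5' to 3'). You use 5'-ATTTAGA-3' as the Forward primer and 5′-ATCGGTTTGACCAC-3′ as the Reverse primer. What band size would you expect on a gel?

The forward primer matches the template at positions 24–30.
Reverse complement of the reverse primer: GTGGTCAAACCGAT. This occurs on the top strand at positions 168–181.
Amplicon spans positions 24–181: 158 bp.

158 bp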